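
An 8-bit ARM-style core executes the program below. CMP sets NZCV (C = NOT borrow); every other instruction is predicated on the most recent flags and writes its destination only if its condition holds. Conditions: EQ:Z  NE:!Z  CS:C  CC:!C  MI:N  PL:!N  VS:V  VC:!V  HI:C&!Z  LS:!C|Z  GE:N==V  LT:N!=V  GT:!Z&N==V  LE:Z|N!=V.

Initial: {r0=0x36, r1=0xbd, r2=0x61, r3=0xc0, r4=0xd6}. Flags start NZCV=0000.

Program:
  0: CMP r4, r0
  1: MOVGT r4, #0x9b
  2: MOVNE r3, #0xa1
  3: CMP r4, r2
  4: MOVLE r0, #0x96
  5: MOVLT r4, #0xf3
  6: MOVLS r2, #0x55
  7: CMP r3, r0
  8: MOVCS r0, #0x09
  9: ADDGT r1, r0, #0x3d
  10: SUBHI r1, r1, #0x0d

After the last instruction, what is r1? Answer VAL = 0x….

VAL = 0x39

[0] flags=1010 → (cmp)
[1] flags=1010 GT?F → skip
[2] flags=1010 NE?T → r3=0xa1
[3] flags=0011 → (cmp)
[4] flags=0011 LE?T → r0=0x96
[5] flags=0011 LT?T → r4=0xf3
[6] flags=0011 LS?F → skip
[7] flags=0010 → (cmp)
[8] flags=0010 CS?T → r0=0x09
[9] flags=0010 GT?T → r1=0x46
[10] flags=0010 HI?T → r1=0x39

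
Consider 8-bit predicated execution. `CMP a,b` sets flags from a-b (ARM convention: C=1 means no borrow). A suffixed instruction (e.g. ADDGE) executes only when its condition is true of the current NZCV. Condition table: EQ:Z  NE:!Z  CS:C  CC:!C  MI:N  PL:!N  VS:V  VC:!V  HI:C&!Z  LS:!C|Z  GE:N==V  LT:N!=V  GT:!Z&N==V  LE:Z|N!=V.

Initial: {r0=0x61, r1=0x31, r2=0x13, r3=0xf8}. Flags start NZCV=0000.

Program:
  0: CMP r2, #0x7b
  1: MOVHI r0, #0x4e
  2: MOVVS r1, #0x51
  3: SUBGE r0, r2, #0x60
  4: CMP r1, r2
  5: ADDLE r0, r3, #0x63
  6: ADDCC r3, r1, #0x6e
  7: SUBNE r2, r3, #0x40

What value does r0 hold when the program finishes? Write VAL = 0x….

0: ✓ CMP  NZCV=1000
1: · MOVHI
2: · MOVVS
3: · SUBGE
4: ✓ CMP  NZCV=0010
5: · ADDLE
6: · ADDCC
7: ✓ SUBNE  r2←0xb8

VAL = 0x61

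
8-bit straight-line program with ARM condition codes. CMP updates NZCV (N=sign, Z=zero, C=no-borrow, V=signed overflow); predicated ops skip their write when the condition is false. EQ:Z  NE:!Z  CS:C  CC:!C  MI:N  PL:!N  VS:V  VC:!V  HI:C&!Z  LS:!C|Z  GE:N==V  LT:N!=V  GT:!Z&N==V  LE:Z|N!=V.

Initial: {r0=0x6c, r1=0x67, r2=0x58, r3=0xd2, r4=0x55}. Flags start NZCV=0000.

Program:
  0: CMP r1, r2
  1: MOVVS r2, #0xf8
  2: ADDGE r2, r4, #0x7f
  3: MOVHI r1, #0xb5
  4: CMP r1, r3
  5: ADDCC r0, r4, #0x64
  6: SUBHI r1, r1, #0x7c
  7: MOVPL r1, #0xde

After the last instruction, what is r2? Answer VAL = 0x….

0: ✓ CMP  NZCV=0010
1: · MOVVS
2: ✓ ADDGE  r2←0xd4
3: ✓ MOVHI  r1←0xb5
4: ✓ CMP  NZCV=1000
5: ✓ ADDCC  r0←0xb9
6: · SUBHI
7: · MOVPL

VAL = 0xd4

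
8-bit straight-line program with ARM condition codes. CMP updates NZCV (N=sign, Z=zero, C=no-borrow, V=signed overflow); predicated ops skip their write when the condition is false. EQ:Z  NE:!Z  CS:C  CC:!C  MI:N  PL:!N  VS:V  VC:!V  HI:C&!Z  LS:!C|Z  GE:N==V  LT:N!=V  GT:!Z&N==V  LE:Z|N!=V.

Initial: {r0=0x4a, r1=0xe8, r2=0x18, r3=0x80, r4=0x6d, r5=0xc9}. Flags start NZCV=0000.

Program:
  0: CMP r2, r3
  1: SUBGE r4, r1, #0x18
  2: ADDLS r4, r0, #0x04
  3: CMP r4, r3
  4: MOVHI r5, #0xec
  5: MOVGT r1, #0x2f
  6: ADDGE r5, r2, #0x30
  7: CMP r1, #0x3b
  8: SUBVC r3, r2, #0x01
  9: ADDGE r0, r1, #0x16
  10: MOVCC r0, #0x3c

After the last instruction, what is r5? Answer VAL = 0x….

0: ✓ CMP  NZCV=1001
1: ✓ SUBGE  r4←0xd0
2: ✓ ADDLS  r4←0x4e
3: ✓ CMP  NZCV=1001
4: · MOVHI
5: ✓ MOVGT  r1←0x2f
6: ✓ ADDGE  r5←0x48
7: ✓ CMP  NZCV=1000
8: ✓ SUBVC  r3←0x17
9: · ADDGE
10: ✓ MOVCC  r0←0x3c

VAL = 0x48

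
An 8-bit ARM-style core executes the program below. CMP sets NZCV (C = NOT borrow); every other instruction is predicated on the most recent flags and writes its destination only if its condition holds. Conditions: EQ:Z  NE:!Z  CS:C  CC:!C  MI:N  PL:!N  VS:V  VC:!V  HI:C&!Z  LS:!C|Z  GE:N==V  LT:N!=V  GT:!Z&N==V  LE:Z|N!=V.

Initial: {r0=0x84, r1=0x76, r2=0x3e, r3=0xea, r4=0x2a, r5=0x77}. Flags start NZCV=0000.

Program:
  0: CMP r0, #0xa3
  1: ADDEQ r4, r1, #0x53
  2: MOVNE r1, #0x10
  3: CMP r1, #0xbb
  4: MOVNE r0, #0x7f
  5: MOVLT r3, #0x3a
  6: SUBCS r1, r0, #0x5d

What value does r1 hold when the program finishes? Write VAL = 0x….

VAL = 0x10

[0] flags=1000 → (cmp)
[1] flags=1000 EQ?F → skip
[2] flags=1000 NE?T → r1=0x10
[3] flags=0000 → (cmp)
[4] flags=0000 NE?T → r0=0x7f
[5] flags=0000 LT?F → skip
[6] flags=0000 CS?F → skip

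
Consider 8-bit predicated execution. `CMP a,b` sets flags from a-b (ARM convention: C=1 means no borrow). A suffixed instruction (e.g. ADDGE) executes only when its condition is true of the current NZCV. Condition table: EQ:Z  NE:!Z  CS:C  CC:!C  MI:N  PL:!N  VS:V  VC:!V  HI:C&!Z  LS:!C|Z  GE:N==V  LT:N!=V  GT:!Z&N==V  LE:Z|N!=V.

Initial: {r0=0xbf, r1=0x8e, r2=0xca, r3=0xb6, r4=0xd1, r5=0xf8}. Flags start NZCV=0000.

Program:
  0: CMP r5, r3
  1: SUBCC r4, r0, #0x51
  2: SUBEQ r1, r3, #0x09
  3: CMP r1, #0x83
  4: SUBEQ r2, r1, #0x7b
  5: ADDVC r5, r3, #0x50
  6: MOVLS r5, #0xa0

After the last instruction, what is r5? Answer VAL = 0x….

[0] flags=0010 → (cmp)
[1] flags=0010 CC?F → skip
[2] flags=0010 EQ?F → skip
[3] flags=0010 → (cmp)
[4] flags=0010 EQ?F → skip
[5] flags=0010 VC?T → r5=0x06
[6] flags=0010 LS?F → skip

VAL = 0x06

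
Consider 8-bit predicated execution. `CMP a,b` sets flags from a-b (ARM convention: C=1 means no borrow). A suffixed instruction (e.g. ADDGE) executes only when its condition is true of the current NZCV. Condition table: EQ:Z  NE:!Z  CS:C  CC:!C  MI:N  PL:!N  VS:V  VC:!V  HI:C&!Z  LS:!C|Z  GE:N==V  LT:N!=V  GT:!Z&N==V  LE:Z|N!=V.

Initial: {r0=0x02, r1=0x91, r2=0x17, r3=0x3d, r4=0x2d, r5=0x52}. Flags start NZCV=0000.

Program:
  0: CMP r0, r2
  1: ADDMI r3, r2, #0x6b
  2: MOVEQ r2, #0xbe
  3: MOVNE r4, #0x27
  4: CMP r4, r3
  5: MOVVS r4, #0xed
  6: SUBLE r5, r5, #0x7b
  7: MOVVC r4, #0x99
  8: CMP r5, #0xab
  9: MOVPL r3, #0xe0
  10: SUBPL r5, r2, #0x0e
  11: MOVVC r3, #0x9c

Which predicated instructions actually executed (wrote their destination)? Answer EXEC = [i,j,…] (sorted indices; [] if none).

EXEC = [1,3,5]

[0] flags=1000 → (cmp)
[1] flags=1000 MI?T → r3=0x82
[2] flags=1000 EQ?F → skip
[3] flags=1000 NE?T → r4=0x27
[4] flags=1001 → (cmp)
[5] flags=1001 VS?T → r4=0xed
[6] flags=1001 LE?F → skip
[7] flags=1001 VC?F → skip
[8] flags=1001 → (cmp)
[9] flags=1001 PL?F → skip
[10] flags=1001 PL?F → skip
[11] flags=1001 VC?F → skip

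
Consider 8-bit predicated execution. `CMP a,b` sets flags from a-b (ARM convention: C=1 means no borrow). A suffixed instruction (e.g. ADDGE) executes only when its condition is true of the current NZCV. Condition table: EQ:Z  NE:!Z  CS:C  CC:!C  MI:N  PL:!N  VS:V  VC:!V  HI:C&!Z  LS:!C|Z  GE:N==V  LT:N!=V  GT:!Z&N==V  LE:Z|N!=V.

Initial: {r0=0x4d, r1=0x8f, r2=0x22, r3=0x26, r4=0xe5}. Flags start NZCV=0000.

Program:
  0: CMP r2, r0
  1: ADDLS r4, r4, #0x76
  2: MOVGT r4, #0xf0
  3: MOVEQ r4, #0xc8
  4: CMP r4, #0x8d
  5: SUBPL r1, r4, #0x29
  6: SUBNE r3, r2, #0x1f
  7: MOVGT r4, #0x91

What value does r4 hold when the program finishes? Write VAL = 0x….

VAL = 0x91

0: ✓ CMP  NZCV=1000
1: ✓ ADDLS  r4←0x5b
2: · MOVGT
3: · MOVEQ
4: ✓ CMP  NZCV=1001
5: · SUBPL
6: ✓ SUBNE  r3←0x03
7: ✓ MOVGT  r4←0x91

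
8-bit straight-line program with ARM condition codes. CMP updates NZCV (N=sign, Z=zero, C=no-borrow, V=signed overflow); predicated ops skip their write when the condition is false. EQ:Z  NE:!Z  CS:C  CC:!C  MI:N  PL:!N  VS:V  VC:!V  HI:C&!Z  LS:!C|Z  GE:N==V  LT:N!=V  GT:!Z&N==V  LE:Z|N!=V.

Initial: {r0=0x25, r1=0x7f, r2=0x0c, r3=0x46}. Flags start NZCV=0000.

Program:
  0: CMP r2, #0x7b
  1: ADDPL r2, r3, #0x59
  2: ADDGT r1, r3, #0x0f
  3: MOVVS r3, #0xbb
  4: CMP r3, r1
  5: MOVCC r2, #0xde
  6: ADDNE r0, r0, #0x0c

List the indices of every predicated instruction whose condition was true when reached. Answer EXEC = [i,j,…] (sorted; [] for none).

EXEC = [5,6]

[0] flags=1000 → (cmp)
[1] flags=1000 PL?F → skip
[2] flags=1000 GT?F → skip
[3] flags=1000 VS?F → skip
[4] flags=1000 → (cmp)
[5] flags=1000 CC?T → r2=0xde
[6] flags=1000 NE?T → r0=0x31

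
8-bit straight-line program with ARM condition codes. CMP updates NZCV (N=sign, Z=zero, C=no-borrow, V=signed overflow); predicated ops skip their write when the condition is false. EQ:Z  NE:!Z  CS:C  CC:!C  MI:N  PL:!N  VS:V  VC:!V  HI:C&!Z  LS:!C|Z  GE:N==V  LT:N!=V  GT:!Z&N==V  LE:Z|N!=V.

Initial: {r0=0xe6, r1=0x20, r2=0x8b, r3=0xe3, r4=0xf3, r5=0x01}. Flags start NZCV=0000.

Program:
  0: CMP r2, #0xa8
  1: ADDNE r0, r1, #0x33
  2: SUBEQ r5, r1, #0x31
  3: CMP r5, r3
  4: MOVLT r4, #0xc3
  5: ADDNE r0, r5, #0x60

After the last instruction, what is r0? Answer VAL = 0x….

[0] flags=1000 → (cmp)
[1] flags=1000 NE?T → r0=0x53
[2] flags=1000 EQ?F → skip
[3] flags=0000 → (cmp)
[4] flags=0000 LT?F → skip
[5] flags=0000 NE?T → r0=0x61

VAL = 0x61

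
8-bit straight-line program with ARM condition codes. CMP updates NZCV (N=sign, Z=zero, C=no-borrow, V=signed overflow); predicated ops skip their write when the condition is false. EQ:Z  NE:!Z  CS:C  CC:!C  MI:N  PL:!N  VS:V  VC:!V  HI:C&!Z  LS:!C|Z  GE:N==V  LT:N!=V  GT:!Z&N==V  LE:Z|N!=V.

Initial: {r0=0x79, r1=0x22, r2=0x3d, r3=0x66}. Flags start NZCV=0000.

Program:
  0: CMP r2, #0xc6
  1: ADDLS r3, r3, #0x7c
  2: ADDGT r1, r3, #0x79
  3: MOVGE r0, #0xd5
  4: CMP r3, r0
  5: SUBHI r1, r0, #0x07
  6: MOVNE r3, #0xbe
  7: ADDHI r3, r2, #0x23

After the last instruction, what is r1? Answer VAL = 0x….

0: ✓ CMP  NZCV=0000
1: ✓ ADDLS  r3←0xe2
2: ✓ ADDGT  r1←0x5b
3: ✓ MOVGE  r0←0xd5
4: ✓ CMP  NZCV=0010
5: ✓ SUBHI  r1←0xce
6: ✓ MOVNE  r3←0xbe
7: ✓ ADDHI  r3←0x60

VAL = 0xce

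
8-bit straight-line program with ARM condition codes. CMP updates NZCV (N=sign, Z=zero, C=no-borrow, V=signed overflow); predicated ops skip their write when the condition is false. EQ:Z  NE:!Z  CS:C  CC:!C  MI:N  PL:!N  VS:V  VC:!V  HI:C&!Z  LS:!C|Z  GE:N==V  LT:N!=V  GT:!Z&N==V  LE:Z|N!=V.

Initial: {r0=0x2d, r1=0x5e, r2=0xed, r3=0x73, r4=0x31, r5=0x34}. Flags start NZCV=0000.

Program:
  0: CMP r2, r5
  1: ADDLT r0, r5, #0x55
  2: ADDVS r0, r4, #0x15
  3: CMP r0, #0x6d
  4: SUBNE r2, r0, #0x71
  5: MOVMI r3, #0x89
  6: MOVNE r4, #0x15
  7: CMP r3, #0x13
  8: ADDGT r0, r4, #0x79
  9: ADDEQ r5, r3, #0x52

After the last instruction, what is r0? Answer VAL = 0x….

0: ✓ CMP  NZCV=1010
1: ✓ ADDLT  r0←0x89
2: · ADDVS
3: ✓ CMP  NZCV=0011
4: ✓ SUBNE  r2←0x18
5: · MOVMI
6: ✓ MOVNE  r4←0x15
7: ✓ CMP  NZCV=0010
8: ✓ ADDGT  r0←0x8e
9: · ADDEQ

VAL = 0x8e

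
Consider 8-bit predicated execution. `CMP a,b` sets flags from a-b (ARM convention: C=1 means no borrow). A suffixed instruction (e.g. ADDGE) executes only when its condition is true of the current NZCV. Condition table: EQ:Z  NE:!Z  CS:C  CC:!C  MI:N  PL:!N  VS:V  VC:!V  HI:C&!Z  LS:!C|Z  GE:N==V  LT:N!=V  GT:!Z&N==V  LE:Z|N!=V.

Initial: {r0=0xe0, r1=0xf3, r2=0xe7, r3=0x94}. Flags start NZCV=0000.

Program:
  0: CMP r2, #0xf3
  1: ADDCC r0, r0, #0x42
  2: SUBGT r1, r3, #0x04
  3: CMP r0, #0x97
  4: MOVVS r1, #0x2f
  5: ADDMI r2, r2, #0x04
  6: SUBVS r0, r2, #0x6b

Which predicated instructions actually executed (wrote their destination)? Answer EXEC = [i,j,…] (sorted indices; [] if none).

0: ✓ CMP  NZCV=1000
1: ✓ ADDCC  r0←0x22
2: · SUBGT
3: ✓ CMP  NZCV=1001
4: ✓ MOVVS  r1←0x2f
5: ✓ ADDMI  r2←0xeb
6: ✓ SUBVS  r0←0x80

EXEC = [1,4,5,6]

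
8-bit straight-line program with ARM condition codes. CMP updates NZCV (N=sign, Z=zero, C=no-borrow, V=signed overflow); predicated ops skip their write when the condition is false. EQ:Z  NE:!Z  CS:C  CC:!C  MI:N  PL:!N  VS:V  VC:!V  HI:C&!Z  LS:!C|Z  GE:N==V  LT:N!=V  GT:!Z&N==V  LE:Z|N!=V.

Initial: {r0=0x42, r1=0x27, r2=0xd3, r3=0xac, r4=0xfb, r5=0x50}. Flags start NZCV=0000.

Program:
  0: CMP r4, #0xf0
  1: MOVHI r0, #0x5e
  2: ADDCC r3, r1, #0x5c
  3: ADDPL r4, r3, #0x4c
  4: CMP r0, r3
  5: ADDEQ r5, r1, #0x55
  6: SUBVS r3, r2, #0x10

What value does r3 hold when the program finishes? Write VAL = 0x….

VAL = 0xc3

0: ✓ CMP  NZCV=0010
1: ✓ MOVHI  r0←0x5e
2: · ADDCC
3: ✓ ADDPL  r4←0xf8
4: ✓ CMP  NZCV=1001
5: · ADDEQ
6: ✓ SUBVS  r3←0xc3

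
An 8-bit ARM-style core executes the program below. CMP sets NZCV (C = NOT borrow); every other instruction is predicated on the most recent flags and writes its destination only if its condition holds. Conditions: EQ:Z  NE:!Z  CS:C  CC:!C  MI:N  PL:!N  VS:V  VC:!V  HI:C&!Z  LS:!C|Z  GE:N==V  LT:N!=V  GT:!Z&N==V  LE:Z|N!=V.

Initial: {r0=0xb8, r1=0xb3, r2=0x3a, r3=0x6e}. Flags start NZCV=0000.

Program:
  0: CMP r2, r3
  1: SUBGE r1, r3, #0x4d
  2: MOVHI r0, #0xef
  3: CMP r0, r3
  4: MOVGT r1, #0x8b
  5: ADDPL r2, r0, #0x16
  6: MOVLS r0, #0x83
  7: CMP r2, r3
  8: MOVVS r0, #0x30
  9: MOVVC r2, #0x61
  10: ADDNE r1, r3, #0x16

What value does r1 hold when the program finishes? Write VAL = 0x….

[0] flags=1000 → (cmp)
[1] flags=1000 GE?F → skip
[2] flags=1000 HI?F → skip
[3] flags=0011 → (cmp)
[4] flags=0011 GT?F → skip
[5] flags=0011 PL?T → r2=0xce
[6] flags=0011 LS?F → skip
[7] flags=0011 → (cmp)
[8] flags=0011 VS?T → r0=0x30
[9] flags=0011 VC?F → skip
[10] flags=0011 NE?T → r1=0x84

VAL = 0x84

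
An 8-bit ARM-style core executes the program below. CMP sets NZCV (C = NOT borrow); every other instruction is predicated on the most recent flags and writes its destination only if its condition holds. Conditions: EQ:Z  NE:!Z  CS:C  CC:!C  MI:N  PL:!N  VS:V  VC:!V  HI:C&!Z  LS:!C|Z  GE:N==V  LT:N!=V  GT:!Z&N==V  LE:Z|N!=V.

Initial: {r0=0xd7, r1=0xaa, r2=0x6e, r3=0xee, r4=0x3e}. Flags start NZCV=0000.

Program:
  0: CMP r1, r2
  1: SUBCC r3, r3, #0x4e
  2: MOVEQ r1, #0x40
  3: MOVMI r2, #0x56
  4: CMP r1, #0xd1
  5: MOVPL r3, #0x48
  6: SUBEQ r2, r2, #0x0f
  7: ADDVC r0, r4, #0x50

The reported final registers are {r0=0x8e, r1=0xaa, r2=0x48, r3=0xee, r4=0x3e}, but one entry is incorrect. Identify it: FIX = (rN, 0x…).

[0] flags=0011 → (cmp)
[1] flags=0011 CC?F → skip
[2] flags=0011 EQ?F → skip
[3] flags=0011 MI?F → skip
[4] flags=1000 → (cmp)
[5] flags=1000 PL?F → skip
[6] flags=1000 EQ?F → skip
[7] flags=1000 VC?T → r0=0x8e

FIX = (r2, 0x6e)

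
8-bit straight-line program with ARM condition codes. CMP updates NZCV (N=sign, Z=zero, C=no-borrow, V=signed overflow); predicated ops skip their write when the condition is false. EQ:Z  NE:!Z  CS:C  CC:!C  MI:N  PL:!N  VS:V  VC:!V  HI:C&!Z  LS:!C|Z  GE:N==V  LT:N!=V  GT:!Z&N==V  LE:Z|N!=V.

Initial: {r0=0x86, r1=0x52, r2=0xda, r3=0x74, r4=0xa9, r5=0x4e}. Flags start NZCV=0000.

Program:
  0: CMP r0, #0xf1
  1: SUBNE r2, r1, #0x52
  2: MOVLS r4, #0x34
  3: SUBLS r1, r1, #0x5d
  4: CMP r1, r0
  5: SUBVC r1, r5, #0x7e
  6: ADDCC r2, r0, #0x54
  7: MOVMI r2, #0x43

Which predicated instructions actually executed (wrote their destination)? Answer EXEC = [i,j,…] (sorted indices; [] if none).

[0] flags=1000 → (cmp)
[1] flags=1000 NE?T → r2=0x00
[2] flags=1000 LS?T → r4=0x34
[3] flags=1000 LS?T → r1=0xf5
[4] flags=0010 → (cmp)
[5] flags=0010 VC?T → r1=0xd0
[6] flags=0010 CC?F → skip
[7] flags=0010 MI?F → skip

EXEC = [1,2,3,5]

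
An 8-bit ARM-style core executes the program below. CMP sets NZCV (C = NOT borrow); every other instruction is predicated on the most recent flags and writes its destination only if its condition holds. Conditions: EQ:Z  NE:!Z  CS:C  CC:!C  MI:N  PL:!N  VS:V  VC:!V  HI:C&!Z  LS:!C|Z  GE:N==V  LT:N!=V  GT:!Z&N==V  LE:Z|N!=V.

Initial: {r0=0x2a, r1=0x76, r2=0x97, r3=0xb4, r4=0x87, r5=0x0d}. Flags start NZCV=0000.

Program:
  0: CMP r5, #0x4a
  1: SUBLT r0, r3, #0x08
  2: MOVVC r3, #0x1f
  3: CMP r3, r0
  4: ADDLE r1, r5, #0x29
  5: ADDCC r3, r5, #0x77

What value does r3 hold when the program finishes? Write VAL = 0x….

[0] flags=1000 → (cmp)
[1] flags=1000 LT?T → r0=0xac
[2] flags=1000 VC?T → r3=0x1f
[3] flags=0000 → (cmp)
[4] flags=0000 LE?F → skip
[5] flags=0000 CC?T → r3=0x84

VAL = 0x84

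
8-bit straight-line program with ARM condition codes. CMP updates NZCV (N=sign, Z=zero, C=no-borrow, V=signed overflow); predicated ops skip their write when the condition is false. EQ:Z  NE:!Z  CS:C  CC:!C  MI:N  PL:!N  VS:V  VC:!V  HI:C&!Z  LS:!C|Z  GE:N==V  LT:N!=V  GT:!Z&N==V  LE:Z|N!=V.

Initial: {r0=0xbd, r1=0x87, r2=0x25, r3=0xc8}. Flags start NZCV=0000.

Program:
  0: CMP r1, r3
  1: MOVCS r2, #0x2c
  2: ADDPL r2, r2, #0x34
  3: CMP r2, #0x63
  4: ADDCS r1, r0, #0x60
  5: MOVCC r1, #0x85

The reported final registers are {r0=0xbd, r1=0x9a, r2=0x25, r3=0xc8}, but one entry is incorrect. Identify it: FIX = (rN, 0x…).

FIX = (r1, 0x85)

0: ✓ CMP  NZCV=1000
1: · MOVCS
2: · ADDPL
3: ✓ CMP  NZCV=1000
4: · ADDCS
5: ✓ MOVCC  r1←0x85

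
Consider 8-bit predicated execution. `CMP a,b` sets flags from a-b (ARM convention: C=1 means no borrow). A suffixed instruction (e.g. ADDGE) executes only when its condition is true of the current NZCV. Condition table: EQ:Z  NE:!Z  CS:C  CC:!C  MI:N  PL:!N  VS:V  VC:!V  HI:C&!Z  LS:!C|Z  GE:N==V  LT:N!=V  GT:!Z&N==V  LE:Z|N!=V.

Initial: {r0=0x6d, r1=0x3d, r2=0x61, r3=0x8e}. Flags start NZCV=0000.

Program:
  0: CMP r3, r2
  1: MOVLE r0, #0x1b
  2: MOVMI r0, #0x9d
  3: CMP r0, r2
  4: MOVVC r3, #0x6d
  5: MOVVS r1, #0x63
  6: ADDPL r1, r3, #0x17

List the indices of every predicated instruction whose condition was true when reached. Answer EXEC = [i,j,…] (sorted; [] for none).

EXEC = [1,4]

[0] flags=0011 → (cmp)
[1] flags=0011 LE?T → r0=0x1b
[2] flags=0011 MI?F → skip
[3] flags=1000 → (cmp)
[4] flags=1000 VC?T → r3=0x6d
[5] flags=1000 VS?F → skip
[6] flags=1000 PL?F → skip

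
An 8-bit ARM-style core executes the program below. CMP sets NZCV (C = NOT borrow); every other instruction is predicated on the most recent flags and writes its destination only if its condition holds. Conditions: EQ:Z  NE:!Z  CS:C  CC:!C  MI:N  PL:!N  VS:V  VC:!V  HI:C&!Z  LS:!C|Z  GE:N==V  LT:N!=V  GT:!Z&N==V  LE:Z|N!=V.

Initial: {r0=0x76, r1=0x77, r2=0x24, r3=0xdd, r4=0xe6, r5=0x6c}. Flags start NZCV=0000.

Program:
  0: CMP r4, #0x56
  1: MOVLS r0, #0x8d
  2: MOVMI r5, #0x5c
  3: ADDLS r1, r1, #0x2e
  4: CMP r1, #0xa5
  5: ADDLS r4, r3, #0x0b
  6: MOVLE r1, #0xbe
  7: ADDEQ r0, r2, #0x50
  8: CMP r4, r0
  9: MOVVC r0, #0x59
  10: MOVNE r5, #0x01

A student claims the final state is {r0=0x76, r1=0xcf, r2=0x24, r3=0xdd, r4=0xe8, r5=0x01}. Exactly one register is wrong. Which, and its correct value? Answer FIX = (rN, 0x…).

[0] flags=1010 → (cmp)
[1] flags=1010 LS?F → skip
[2] flags=1010 MI?T → r5=0x5c
[3] flags=1010 LS?F → skip
[4] flags=1001 → (cmp)
[5] flags=1001 LS?T → r4=0xe8
[6] flags=1001 LE?F → skip
[7] flags=1001 EQ?F → skip
[8] flags=0011 → (cmp)
[9] flags=0011 VC?F → skip
[10] flags=0011 NE?T → r5=0x01

FIX = (r1, 0x77)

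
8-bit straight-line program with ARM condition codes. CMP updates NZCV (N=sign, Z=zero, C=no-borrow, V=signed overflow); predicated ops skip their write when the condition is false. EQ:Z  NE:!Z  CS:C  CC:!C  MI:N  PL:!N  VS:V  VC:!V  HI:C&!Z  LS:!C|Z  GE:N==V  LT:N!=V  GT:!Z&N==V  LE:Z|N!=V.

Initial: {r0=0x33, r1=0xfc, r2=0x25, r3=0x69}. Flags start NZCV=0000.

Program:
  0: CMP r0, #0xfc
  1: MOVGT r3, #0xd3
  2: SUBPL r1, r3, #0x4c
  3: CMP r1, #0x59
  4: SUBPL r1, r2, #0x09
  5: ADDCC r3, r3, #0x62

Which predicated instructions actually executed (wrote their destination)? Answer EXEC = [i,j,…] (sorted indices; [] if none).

[0] flags=0000 → (cmp)
[1] flags=0000 GT?T → r3=0xd3
[2] flags=0000 PL?T → r1=0x87
[3] flags=0011 → (cmp)
[4] flags=0011 PL?T → r1=0x1c
[5] flags=0011 CC?F → skip

EXEC = [1,2,4]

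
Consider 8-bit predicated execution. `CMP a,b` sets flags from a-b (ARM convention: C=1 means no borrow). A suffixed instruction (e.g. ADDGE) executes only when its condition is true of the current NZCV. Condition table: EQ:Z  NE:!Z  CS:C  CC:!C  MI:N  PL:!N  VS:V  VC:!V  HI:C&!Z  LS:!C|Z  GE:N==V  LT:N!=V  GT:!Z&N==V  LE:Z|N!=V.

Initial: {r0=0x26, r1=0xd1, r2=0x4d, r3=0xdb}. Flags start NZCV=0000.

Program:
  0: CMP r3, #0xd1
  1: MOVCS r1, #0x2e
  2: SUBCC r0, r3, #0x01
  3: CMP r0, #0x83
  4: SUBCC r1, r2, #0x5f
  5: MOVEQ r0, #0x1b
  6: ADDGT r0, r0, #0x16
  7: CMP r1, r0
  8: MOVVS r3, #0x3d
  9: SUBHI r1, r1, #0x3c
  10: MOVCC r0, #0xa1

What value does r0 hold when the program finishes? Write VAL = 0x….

VAL = 0x3c

0: ✓ CMP  NZCV=0010
1: ✓ MOVCS  r1←0x2e
2: · SUBCC
3: ✓ CMP  NZCV=1001
4: ✓ SUBCC  r1←0xee
5: · MOVEQ
6: ✓ ADDGT  r0←0x3c
7: ✓ CMP  NZCV=1010
8: · MOVVS
9: ✓ SUBHI  r1←0xb2
10: · MOVCC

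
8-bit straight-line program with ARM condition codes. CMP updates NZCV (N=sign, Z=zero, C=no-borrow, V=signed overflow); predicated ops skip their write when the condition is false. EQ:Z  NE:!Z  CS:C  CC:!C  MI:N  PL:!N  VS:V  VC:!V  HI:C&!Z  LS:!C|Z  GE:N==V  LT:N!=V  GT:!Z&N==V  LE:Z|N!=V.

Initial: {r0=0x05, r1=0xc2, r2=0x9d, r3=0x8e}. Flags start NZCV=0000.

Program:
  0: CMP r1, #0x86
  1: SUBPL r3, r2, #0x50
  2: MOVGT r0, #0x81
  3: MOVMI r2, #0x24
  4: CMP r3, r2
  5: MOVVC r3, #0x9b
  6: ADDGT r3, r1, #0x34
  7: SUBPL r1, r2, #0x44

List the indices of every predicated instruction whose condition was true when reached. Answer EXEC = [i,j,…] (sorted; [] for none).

[0] flags=0010 → (cmp)
[1] flags=0010 PL?T → r3=0x4d
[2] flags=0010 GT?T → r0=0x81
[3] flags=0010 MI?F → skip
[4] flags=1001 → (cmp)
[5] flags=1001 VC?F → skip
[6] flags=1001 GT?T → r3=0xf6
[7] flags=1001 PL?F → skip

EXEC = [1,2,6]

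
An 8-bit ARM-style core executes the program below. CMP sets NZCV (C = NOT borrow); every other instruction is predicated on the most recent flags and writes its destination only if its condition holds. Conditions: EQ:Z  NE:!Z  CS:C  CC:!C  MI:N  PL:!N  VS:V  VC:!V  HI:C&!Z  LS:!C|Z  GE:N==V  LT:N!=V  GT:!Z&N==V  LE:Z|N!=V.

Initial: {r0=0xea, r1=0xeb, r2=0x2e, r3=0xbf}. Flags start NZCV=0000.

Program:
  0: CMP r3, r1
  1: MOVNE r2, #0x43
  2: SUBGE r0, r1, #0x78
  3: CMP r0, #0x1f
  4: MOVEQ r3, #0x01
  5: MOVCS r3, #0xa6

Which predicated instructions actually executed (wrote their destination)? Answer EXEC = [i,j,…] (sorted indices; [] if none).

EXEC = [1,5]

0: ✓ CMP  NZCV=1000
1: ✓ MOVNE  r2←0x43
2: · SUBGE
3: ✓ CMP  NZCV=1010
4: · MOVEQ
5: ✓ MOVCS  r3←0xa6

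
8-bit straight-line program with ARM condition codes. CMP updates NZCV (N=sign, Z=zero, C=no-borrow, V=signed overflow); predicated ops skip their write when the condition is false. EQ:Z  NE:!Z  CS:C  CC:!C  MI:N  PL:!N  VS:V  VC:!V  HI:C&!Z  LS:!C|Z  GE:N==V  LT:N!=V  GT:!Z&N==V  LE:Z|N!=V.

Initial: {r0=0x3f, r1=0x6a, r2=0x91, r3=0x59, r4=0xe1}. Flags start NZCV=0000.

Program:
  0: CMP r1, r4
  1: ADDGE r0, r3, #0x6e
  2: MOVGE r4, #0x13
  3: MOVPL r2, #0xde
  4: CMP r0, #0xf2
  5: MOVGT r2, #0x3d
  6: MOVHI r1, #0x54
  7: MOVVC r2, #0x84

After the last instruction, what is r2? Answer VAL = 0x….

0: ✓ CMP  NZCV=1001
1: ✓ ADDGE  r0←0xc7
2: ✓ MOVGE  r4←0x13
3: · MOVPL
4: ✓ CMP  NZCV=1000
5: · MOVGT
6: · MOVHI
7: ✓ MOVVC  r2←0x84

VAL = 0x84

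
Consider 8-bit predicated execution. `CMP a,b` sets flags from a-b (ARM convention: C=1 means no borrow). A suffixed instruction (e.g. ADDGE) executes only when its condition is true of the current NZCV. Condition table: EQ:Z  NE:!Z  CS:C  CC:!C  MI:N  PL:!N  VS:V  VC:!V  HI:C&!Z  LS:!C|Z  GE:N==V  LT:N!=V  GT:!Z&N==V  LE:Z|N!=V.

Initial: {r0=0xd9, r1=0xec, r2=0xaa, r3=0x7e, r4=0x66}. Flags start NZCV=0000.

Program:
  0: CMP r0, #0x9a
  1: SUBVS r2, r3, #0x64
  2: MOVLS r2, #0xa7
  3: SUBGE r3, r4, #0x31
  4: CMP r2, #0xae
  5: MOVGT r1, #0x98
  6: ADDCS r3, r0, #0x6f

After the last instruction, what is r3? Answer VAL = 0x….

0: ✓ CMP  NZCV=0010
1: · SUBVS
2: · MOVLS
3: ✓ SUBGE  r3←0x35
4: ✓ CMP  NZCV=1000
5: · MOVGT
6: · ADDCS

VAL = 0x35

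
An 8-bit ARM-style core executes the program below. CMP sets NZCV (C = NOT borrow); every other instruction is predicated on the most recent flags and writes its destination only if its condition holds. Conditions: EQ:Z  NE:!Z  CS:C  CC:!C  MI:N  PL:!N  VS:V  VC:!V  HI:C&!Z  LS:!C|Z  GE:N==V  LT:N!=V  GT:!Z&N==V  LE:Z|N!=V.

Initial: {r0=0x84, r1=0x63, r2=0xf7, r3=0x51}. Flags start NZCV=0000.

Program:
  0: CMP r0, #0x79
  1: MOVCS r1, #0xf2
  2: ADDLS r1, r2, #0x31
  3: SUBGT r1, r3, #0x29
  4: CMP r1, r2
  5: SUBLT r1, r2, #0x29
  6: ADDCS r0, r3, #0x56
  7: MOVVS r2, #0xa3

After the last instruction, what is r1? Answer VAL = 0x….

0: ✓ CMP  NZCV=0011
1: ✓ MOVCS  r1←0xf2
2: · ADDLS
3: · SUBGT
4: ✓ CMP  NZCV=1000
5: ✓ SUBLT  r1←0xce
6: · ADDCS
7: · MOVVS

VAL = 0xce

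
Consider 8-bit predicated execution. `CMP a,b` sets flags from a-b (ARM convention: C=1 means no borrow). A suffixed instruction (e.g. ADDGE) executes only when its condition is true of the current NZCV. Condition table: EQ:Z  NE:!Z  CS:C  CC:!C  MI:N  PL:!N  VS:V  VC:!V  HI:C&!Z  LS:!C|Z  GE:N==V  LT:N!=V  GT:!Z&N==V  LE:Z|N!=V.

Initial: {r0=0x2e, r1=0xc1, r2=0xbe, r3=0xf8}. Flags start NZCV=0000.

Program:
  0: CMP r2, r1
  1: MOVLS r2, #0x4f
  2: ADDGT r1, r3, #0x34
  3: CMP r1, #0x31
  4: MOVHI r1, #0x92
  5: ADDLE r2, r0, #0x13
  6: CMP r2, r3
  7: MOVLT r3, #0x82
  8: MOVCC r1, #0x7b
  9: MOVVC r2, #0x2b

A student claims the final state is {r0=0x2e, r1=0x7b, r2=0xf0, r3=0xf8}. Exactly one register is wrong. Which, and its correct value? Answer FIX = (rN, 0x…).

FIX = (r2, 0x2b)

0: ✓ CMP  NZCV=1000
1: ✓ MOVLS  r2←0x4f
2: · ADDGT
3: ✓ CMP  NZCV=1010
4: ✓ MOVHI  r1←0x92
5: ✓ ADDLE  r2←0x41
6: ✓ CMP  NZCV=0000
7: · MOVLT
8: ✓ MOVCC  r1←0x7b
9: ✓ MOVVC  r2←0x2b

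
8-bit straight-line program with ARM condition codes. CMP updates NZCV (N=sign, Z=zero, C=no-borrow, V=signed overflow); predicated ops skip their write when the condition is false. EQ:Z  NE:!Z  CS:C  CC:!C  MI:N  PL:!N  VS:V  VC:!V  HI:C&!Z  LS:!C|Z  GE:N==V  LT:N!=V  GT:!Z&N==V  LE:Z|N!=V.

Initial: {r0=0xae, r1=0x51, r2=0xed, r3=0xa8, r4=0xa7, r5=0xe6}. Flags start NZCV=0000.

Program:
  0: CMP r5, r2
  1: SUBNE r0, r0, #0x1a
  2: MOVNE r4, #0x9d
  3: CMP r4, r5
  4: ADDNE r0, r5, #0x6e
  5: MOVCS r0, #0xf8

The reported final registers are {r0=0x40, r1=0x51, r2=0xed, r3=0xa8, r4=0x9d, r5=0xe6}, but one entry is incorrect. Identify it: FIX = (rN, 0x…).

[0] flags=1000 → (cmp)
[1] flags=1000 NE?T → r0=0x94
[2] flags=1000 NE?T → r4=0x9d
[3] flags=1000 → (cmp)
[4] flags=1000 NE?T → r0=0x54
[5] flags=1000 CS?F → skip

FIX = (r0, 0x54)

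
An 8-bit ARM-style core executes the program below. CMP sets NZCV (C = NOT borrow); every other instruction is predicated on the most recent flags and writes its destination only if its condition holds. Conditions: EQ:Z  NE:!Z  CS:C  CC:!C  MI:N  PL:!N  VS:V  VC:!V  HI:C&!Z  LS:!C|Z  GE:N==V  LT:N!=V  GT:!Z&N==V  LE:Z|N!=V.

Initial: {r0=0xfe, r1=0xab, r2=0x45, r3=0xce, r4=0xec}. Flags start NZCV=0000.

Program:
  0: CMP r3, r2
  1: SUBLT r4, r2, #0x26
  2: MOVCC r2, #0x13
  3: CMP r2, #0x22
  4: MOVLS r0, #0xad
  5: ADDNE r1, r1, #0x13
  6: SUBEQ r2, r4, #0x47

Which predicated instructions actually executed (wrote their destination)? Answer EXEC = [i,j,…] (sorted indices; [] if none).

0: ✓ CMP  NZCV=1010
1: ✓ SUBLT  r4←0x1f
2: · MOVCC
3: ✓ CMP  NZCV=0010
4: · MOVLS
5: ✓ ADDNE  r1←0xbe
6: · SUBEQ

EXEC = [1,5]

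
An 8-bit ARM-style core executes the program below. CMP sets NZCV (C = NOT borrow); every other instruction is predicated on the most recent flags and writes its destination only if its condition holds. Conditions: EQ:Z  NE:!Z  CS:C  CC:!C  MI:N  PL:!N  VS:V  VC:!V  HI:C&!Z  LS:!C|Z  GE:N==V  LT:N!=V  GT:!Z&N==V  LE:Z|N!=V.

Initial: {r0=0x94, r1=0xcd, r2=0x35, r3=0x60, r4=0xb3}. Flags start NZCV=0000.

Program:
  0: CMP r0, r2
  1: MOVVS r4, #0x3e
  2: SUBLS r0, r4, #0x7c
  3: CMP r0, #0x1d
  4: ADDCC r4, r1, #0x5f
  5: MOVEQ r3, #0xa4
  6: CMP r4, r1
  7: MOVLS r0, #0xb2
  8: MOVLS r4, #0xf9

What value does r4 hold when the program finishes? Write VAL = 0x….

VAL = 0xf9

[0] flags=0011 → (cmp)
[1] flags=0011 VS?T → r4=0x3e
[2] flags=0011 LS?F → skip
[3] flags=0011 → (cmp)
[4] flags=0011 CC?F → skip
[5] flags=0011 EQ?F → skip
[6] flags=0000 → (cmp)
[7] flags=0000 LS?T → r0=0xb2
[8] flags=0000 LS?T → r4=0xf9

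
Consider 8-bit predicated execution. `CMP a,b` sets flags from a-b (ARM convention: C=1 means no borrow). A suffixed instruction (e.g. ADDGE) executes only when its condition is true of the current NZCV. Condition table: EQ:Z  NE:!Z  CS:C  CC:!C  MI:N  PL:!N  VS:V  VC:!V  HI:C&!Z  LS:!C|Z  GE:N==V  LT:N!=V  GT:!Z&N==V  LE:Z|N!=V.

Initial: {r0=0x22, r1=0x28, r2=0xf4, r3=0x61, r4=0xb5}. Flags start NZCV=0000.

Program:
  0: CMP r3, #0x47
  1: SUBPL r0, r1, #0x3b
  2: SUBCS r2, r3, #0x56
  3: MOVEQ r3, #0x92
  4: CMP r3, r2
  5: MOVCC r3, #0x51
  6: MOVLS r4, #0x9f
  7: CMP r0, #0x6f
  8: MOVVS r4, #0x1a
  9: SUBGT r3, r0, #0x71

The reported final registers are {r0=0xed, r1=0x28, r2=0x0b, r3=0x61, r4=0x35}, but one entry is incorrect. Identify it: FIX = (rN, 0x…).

FIX = (r4, 0x1a)

0: ✓ CMP  NZCV=0010
1: ✓ SUBPL  r0←0xed
2: ✓ SUBCS  r2←0x0b
3: · MOVEQ
4: ✓ CMP  NZCV=0010
5: · MOVCC
6: · MOVLS
7: ✓ CMP  NZCV=0011
8: ✓ MOVVS  r4←0x1a
9: · SUBGT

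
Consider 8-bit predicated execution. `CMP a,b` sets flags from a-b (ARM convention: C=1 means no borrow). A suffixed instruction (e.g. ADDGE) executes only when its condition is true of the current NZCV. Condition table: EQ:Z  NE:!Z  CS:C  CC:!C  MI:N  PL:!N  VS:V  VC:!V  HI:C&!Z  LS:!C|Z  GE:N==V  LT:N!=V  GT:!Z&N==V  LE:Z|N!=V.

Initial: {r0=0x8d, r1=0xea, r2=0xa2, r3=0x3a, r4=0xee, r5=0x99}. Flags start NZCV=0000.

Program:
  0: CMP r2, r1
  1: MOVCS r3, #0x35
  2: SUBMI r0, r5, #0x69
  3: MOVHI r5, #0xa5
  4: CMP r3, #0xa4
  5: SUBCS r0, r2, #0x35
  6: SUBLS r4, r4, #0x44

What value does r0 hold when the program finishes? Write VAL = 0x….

VAL = 0x30

[0] flags=1000 → (cmp)
[1] flags=1000 CS?F → skip
[2] flags=1000 MI?T → r0=0x30
[3] flags=1000 HI?F → skip
[4] flags=1001 → (cmp)
[5] flags=1001 CS?F → skip
[6] flags=1001 LS?T → r4=0xaa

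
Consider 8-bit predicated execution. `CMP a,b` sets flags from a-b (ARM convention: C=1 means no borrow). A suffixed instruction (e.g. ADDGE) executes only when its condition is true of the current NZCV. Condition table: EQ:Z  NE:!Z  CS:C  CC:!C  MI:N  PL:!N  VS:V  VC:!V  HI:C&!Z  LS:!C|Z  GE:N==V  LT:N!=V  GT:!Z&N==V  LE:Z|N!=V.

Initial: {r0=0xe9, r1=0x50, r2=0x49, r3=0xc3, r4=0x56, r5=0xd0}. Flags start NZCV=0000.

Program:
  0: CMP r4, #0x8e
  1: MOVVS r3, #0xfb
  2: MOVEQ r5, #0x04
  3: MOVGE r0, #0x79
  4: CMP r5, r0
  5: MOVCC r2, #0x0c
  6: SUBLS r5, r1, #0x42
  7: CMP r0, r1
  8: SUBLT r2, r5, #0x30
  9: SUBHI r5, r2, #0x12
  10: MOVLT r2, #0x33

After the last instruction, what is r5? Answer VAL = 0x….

[0] flags=1001 → (cmp)
[1] flags=1001 VS?T → r3=0xfb
[2] flags=1001 EQ?F → skip
[3] flags=1001 GE?T → r0=0x79
[4] flags=0011 → (cmp)
[5] flags=0011 CC?F → skip
[6] flags=0011 LS?F → skip
[7] flags=0010 → (cmp)
[8] flags=0010 LT?F → skip
[9] flags=0010 HI?T → r5=0x37
[10] flags=0010 LT?F → skip

VAL = 0x37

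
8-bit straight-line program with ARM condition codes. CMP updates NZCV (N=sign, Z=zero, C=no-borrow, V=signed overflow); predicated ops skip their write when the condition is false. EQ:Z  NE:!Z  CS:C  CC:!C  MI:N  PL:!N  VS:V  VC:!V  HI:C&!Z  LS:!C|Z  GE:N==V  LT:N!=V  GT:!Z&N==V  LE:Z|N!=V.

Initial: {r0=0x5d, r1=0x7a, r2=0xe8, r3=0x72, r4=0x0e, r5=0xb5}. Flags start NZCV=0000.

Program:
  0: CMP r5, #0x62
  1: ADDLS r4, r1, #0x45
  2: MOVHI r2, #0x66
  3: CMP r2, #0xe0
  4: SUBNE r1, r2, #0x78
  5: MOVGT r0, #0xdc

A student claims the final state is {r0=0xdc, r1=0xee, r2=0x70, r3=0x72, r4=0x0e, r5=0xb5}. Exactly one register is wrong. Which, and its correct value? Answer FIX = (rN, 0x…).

0: ✓ CMP  NZCV=0011
1: · ADDLS
2: ✓ MOVHI  r2←0x66
3: ✓ CMP  NZCV=1001
4: ✓ SUBNE  r1←0xee
5: ✓ MOVGT  r0←0xdc

FIX = (r2, 0x66)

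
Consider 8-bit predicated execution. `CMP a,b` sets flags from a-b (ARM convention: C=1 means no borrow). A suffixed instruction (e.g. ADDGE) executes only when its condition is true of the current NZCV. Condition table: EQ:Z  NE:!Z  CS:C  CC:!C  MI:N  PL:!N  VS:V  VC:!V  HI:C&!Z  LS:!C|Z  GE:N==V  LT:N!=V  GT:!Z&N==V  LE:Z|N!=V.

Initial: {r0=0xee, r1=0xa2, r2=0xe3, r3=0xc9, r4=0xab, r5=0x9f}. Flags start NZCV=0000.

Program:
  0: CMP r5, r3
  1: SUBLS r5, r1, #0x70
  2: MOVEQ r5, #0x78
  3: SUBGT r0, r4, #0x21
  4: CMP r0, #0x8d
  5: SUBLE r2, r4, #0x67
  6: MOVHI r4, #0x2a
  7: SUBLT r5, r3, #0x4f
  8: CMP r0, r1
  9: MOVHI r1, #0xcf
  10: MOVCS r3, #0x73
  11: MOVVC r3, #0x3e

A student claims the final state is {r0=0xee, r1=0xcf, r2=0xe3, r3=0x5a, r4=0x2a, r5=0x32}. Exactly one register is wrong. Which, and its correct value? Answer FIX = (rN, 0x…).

0: ✓ CMP  NZCV=1000
1: ✓ SUBLS  r5←0x32
2: · MOVEQ
3: · SUBGT
4: ✓ CMP  NZCV=0010
5: · SUBLE
6: ✓ MOVHI  r4←0x2a
7: · SUBLT
8: ✓ CMP  NZCV=0010
9: ✓ MOVHI  r1←0xcf
10: ✓ MOVCS  r3←0x73
11: ✓ MOVVC  r3←0x3e

FIX = (r3, 0x3e)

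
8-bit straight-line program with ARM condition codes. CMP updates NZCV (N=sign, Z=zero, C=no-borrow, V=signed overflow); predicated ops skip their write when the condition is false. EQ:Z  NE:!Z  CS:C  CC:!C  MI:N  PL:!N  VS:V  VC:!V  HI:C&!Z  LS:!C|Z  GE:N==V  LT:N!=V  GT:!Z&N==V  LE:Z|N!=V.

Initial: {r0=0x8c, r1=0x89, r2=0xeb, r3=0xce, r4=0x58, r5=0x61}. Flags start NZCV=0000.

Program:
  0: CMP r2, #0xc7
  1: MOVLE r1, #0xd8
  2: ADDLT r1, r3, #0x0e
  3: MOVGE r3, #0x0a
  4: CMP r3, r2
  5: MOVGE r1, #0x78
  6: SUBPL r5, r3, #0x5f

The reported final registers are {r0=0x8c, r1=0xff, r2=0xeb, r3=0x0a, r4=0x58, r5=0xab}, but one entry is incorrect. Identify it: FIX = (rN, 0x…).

FIX = (r1, 0x78)

0: ✓ CMP  NZCV=0010
1: · MOVLE
2: · ADDLT
3: ✓ MOVGE  r3←0x0a
4: ✓ CMP  NZCV=0000
5: ✓ MOVGE  r1←0x78
6: ✓ SUBPL  r5←0xab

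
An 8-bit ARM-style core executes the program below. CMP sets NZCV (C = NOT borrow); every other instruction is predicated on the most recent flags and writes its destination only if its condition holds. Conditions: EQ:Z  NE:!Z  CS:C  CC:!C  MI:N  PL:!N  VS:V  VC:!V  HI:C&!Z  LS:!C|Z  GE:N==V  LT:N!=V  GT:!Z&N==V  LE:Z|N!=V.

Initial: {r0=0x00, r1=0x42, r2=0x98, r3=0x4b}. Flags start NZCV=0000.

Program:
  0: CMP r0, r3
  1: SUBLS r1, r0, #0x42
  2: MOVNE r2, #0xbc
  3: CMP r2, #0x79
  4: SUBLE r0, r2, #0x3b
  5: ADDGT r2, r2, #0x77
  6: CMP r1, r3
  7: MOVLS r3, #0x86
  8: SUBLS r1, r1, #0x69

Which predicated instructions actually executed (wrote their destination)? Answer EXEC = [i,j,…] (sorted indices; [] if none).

0: ✓ CMP  NZCV=1000
1: ✓ SUBLS  r1←0xbe
2: ✓ MOVNE  r2←0xbc
3: ✓ CMP  NZCV=0011
4: ✓ SUBLE  r0←0x81
5: · ADDGT
6: ✓ CMP  NZCV=0011
7: · MOVLS
8: · SUBLS

EXEC = [1,2,4]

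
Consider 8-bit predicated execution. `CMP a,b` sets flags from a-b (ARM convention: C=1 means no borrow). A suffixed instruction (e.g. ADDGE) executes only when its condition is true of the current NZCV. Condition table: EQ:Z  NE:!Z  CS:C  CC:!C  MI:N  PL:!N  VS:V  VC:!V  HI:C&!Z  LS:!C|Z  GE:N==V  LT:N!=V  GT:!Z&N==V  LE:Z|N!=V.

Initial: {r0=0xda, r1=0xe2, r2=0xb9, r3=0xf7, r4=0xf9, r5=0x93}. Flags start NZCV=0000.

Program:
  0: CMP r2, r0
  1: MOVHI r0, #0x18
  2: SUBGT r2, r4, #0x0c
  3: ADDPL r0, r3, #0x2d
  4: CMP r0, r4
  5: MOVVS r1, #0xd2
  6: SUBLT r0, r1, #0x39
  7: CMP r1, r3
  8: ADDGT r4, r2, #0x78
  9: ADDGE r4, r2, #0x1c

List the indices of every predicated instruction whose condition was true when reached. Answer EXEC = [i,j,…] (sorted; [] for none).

EXEC = [6]

0: ✓ CMP  NZCV=1000
1: · MOVHI
2: · SUBGT
3: · ADDPL
4: ✓ CMP  NZCV=1000
5: · MOVVS
6: ✓ SUBLT  r0←0xa9
7: ✓ CMP  NZCV=1000
8: · ADDGT
9: · ADDGE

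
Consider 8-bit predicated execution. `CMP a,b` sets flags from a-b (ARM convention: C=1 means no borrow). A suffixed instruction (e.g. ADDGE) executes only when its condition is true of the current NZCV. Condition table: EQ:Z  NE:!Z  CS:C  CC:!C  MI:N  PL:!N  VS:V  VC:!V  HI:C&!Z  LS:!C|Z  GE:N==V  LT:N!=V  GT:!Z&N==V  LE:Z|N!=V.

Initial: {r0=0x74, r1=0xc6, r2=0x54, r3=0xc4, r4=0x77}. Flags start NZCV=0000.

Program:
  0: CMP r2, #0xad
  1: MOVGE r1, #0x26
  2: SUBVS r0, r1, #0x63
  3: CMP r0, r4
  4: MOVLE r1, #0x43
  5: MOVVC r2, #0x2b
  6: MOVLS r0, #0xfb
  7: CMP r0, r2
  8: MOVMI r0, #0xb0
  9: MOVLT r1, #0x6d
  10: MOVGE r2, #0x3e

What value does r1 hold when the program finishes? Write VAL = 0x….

VAL = 0x6d

0: ✓ CMP  NZCV=1001
1: ✓ MOVGE  r1←0x26
2: ✓ SUBVS  r0←0xc3
3: ✓ CMP  NZCV=0011
4: ✓ MOVLE  r1←0x43
5: · MOVVC
6: · MOVLS
7: ✓ CMP  NZCV=0011
8: · MOVMI
9: ✓ MOVLT  r1←0x6d
10: · MOVGE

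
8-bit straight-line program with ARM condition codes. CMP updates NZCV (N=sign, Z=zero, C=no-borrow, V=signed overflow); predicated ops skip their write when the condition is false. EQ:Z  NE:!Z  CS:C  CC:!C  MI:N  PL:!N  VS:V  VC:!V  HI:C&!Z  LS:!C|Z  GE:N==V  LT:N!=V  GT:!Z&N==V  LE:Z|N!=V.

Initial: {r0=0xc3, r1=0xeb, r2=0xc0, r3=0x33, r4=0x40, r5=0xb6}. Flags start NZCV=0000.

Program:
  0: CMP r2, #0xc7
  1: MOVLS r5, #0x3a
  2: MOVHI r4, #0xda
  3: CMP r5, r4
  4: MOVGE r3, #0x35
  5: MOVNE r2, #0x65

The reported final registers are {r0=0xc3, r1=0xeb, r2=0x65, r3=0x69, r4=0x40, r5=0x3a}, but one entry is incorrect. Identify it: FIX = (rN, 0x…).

FIX = (r3, 0x33)

[0] flags=1000 → (cmp)
[1] flags=1000 LS?T → r5=0x3a
[2] flags=1000 HI?F → skip
[3] flags=1000 → (cmp)
[4] flags=1000 GE?F → skip
[5] flags=1000 NE?T → r2=0x65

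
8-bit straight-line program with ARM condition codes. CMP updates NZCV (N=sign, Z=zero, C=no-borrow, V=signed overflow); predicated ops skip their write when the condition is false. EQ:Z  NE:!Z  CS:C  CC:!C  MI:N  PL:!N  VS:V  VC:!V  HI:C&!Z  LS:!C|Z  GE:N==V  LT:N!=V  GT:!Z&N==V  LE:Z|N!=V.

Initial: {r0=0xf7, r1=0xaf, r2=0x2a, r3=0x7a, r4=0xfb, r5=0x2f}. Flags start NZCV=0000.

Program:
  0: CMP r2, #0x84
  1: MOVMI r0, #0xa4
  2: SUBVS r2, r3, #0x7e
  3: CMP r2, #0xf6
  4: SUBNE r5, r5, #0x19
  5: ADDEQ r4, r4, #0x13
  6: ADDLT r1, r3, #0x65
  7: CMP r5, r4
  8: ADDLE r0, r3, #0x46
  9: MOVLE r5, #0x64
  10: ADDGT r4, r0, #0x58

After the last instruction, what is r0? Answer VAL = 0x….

0: ✓ CMP  NZCV=1001
1: ✓ MOVMI  r0←0xa4
2: ✓ SUBVS  r2←0xfc
3: ✓ CMP  NZCV=0010
4: ✓ SUBNE  r5←0x16
5: · ADDEQ
6: · ADDLT
7: ✓ CMP  NZCV=0000
8: · ADDLE
9: · MOVLE
10: ✓ ADDGT  r4←0xfc

VAL = 0xa4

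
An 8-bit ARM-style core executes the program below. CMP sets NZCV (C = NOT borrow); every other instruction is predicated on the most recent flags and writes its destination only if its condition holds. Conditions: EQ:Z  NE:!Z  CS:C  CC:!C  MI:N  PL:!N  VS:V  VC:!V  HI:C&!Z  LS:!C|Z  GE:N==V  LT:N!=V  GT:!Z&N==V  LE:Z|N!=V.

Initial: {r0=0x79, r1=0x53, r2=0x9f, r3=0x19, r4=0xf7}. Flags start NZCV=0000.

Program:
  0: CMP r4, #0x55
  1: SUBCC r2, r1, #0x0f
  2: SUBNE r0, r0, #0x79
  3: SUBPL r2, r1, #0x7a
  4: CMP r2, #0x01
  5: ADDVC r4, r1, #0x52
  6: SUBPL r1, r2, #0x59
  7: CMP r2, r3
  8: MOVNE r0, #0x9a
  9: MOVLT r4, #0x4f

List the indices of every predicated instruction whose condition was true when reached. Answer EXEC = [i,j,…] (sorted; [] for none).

EXEC = [2,5,8,9]

0: ✓ CMP  NZCV=1010
1: · SUBCC
2: ✓ SUBNE  r0←0x00
3: · SUBPL
4: ✓ CMP  NZCV=1010
5: ✓ ADDVC  r4←0xa5
6: · SUBPL
7: ✓ CMP  NZCV=1010
8: ✓ MOVNE  r0←0x9a
9: ✓ MOVLT  r4←0x4f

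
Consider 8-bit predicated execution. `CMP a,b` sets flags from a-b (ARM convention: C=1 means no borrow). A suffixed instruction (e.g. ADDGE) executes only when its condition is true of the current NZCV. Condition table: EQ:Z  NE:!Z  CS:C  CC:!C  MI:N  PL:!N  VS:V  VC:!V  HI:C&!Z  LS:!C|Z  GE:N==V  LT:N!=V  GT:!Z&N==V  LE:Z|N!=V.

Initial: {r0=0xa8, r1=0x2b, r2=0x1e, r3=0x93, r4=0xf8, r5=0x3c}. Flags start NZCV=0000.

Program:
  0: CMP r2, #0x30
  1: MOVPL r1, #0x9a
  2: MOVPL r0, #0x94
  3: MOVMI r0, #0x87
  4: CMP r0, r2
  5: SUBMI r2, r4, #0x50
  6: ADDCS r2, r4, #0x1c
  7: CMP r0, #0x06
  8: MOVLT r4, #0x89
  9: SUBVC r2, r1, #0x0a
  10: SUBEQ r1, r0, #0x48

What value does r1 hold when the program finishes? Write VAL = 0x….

0: ✓ CMP  NZCV=1000
1: · MOVPL
2: · MOVPL
3: ✓ MOVMI  r0←0x87
4: ✓ CMP  NZCV=0011
5: · SUBMI
6: ✓ ADDCS  r2←0x14
7: ✓ CMP  NZCV=1010
8: ✓ MOVLT  r4←0x89
9: ✓ SUBVC  r2←0x21
10: · SUBEQ

VAL = 0x2b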